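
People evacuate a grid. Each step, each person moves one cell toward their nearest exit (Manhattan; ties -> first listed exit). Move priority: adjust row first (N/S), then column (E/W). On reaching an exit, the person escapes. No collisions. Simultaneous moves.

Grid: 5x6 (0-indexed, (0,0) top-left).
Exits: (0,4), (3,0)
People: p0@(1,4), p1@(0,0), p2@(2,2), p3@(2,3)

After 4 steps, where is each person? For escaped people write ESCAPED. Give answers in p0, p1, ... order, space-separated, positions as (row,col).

Step 1: p0:(1,4)->(0,4)->EXIT | p1:(0,0)->(1,0) | p2:(2,2)->(3,2) | p3:(2,3)->(1,3)
Step 2: p0:escaped | p1:(1,0)->(2,0) | p2:(3,2)->(3,1) | p3:(1,3)->(0,3)
Step 3: p0:escaped | p1:(2,0)->(3,0)->EXIT | p2:(3,1)->(3,0)->EXIT | p3:(0,3)->(0,4)->EXIT

ESCAPED ESCAPED ESCAPED ESCAPED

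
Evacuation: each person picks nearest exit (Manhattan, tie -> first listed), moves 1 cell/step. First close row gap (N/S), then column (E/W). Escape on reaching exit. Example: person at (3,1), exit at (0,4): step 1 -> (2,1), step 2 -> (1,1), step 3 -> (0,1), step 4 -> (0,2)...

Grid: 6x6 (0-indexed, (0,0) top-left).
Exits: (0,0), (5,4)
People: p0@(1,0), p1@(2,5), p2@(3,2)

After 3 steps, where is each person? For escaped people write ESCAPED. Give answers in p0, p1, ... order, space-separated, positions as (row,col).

Step 1: p0:(1,0)->(0,0)->EXIT | p1:(2,5)->(3,5) | p2:(3,2)->(4,2)
Step 2: p0:escaped | p1:(3,5)->(4,5) | p2:(4,2)->(5,2)
Step 3: p0:escaped | p1:(4,5)->(5,5) | p2:(5,2)->(5,3)

ESCAPED (5,5) (5,3)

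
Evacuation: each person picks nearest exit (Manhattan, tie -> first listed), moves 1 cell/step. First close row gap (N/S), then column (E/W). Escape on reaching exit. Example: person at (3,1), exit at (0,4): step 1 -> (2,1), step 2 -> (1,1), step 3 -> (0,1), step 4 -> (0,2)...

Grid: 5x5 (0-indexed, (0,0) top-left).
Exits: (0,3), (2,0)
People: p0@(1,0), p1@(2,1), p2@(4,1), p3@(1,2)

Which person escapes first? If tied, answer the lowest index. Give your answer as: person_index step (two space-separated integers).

Step 1: p0:(1,0)->(2,0)->EXIT | p1:(2,1)->(2,0)->EXIT | p2:(4,1)->(3,1) | p3:(1,2)->(0,2)
Step 2: p0:escaped | p1:escaped | p2:(3,1)->(2,1) | p3:(0,2)->(0,3)->EXIT
Step 3: p0:escaped | p1:escaped | p2:(2,1)->(2,0)->EXIT | p3:escaped
Exit steps: [1, 1, 3, 2]
First to escape: p0 at step 1

Answer: 0 1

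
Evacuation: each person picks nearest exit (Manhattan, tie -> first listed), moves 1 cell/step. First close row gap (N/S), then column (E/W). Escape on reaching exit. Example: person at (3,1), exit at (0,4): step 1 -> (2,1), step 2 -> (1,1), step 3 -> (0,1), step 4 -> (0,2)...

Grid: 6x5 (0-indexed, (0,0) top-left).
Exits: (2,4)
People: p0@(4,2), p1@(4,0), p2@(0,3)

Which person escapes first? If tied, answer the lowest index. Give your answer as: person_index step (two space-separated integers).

Answer: 2 3

Derivation:
Step 1: p0:(4,2)->(3,2) | p1:(4,0)->(3,0) | p2:(0,3)->(1,3)
Step 2: p0:(3,2)->(2,2) | p1:(3,0)->(2,0) | p2:(1,3)->(2,3)
Step 3: p0:(2,2)->(2,3) | p1:(2,0)->(2,1) | p2:(2,3)->(2,4)->EXIT
Step 4: p0:(2,3)->(2,4)->EXIT | p1:(2,1)->(2,2) | p2:escaped
Step 5: p0:escaped | p1:(2,2)->(2,3) | p2:escaped
Step 6: p0:escaped | p1:(2,3)->(2,4)->EXIT | p2:escaped
Exit steps: [4, 6, 3]
First to escape: p2 at step 3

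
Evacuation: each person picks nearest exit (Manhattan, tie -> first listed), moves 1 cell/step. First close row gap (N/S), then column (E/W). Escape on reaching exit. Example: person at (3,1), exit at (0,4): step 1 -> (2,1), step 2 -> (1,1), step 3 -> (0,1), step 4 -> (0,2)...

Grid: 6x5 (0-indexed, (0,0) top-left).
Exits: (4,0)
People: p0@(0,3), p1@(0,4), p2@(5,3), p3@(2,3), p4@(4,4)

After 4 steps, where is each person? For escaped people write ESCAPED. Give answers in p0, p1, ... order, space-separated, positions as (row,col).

Step 1: p0:(0,3)->(1,3) | p1:(0,4)->(1,4) | p2:(5,3)->(4,3) | p3:(2,3)->(3,3) | p4:(4,4)->(4,3)
Step 2: p0:(1,3)->(2,3) | p1:(1,4)->(2,4) | p2:(4,3)->(4,2) | p3:(3,3)->(4,3) | p4:(4,3)->(4,2)
Step 3: p0:(2,3)->(3,3) | p1:(2,4)->(3,4) | p2:(4,2)->(4,1) | p3:(4,3)->(4,2) | p4:(4,2)->(4,1)
Step 4: p0:(3,3)->(4,3) | p1:(3,4)->(4,4) | p2:(4,1)->(4,0)->EXIT | p3:(4,2)->(4,1) | p4:(4,1)->(4,0)->EXIT

(4,3) (4,4) ESCAPED (4,1) ESCAPED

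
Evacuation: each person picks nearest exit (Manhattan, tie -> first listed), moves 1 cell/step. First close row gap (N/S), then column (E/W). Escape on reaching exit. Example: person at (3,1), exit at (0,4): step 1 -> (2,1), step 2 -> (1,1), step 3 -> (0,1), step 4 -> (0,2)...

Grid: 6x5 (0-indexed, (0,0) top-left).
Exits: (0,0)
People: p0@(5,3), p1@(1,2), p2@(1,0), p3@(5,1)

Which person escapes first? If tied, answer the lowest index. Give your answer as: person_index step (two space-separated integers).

Answer: 2 1

Derivation:
Step 1: p0:(5,3)->(4,3) | p1:(1,2)->(0,2) | p2:(1,0)->(0,0)->EXIT | p3:(5,1)->(4,1)
Step 2: p0:(4,3)->(3,3) | p1:(0,2)->(0,1) | p2:escaped | p3:(4,1)->(3,1)
Step 3: p0:(3,3)->(2,3) | p1:(0,1)->(0,0)->EXIT | p2:escaped | p3:(3,1)->(2,1)
Step 4: p0:(2,3)->(1,3) | p1:escaped | p2:escaped | p3:(2,1)->(1,1)
Step 5: p0:(1,3)->(0,3) | p1:escaped | p2:escaped | p3:(1,1)->(0,1)
Step 6: p0:(0,3)->(0,2) | p1:escaped | p2:escaped | p3:(0,1)->(0,0)->EXIT
Step 7: p0:(0,2)->(0,1) | p1:escaped | p2:escaped | p3:escaped
Step 8: p0:(0,1)->(0,0)->EXIT | p1:escaped | p2:escaped | p3:escaped
Exit steps: [8, 3, 1, 6]
First to escape: p2 at step 1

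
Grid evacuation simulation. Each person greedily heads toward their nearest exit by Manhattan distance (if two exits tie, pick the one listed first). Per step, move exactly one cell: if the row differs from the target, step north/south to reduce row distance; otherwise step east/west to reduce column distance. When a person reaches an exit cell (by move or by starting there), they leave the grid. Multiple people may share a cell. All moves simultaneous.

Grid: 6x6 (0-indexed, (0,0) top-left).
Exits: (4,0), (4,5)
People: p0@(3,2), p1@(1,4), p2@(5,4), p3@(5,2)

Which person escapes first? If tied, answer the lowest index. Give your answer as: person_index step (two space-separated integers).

Answer: 2 2

Derivation:
Step 1: p0:(3,2)->(4,2) | p1:(1,4)->(2,4) | p2:(5,4)->(4,4) | p3:(5,2)->(4,2)
Step 2: p0:(4,2)->(4,1) | p1:(2,4)->(3,4) | p2:(4,4)->(4,5)->EXIT | p3:(4,2)->(4,1)
Step 3: p0:(4,1)->(4,0)->EXIT | p1:(3,4)->(4,4) | p2:escaped | p3:(4,1)->(4,0)->EXIT
Step 4: p0:escaped | p1:(4,4)->(4,5)->EXIT | p2:escaped | p3:escaped
Exit steps: [3, 4, 2, 3]
First to escape: p2 at step 2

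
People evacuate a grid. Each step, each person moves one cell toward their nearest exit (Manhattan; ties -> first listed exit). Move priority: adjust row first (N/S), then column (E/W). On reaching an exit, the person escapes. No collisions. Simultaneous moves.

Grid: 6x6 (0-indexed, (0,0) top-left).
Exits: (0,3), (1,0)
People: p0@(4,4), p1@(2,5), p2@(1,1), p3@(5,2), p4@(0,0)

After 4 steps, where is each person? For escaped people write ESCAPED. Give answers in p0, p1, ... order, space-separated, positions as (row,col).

Step 1: p0:(4,4)->(3,4) | p1:(2,5)->(1,5) | p2:(1,1)->(1,0)->EXIT | p3:(5,2)->(4,2) | p4:(0,0)->(1,0)->EXIT
Step 2: p0:(3,4)->(2,4) | p1:(1,5)->(0,5) | p2:escaped | p3:(4,2)->(3,2) | p4:escaped
Step 3: p0:(2,4)->(1,4) | p1:(0,5)->(0,4) | p2:escaped | p3:(3,2)->(2,2) | p4:escaped
Step 4: p0:(1,4)->(0,4) | p1:(0,4)->(0,3)->EXIT | p2:escaped | p3:(2,2)->(1,2) | p4:escaped

(0,4) ESCAPED ESCAPED (1,2) ESCAPED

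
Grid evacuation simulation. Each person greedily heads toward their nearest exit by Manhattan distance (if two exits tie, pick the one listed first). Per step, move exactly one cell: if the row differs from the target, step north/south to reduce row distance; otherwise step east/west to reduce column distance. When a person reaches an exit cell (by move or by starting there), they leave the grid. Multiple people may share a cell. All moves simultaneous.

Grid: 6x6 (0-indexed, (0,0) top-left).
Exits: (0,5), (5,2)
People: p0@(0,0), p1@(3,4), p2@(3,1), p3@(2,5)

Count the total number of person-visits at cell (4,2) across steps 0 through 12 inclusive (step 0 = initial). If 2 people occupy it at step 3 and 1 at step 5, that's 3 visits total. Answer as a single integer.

Step 0: p0@(0,0) p1@(3,4) p2@(3,1) p3@(2,5) -> at (4,2): 0 [-], cum=0
Step 1: p0@(0,1) p1@(2,4) p2@(4,1) p3@(1,5) -> at (4,2): 0 [-], cum=0
Step 2: p0@(0,2) p1@(1,4) p2@(5,1) p3@ESC -> at (4,2): 0 [-], cum=0
Step 3: p0@(0,3) p1@(0,4) p2@ESC p3@ESC -> at (4,2): 0 [-], cum=0
Step 4: p0@(0,4) p1@ESC p2@ESC p3@ESC -> at (4,2): 0 [-], cum=0
Step 5: p0@ESC p1@ESC p2@ESC p3@ESC -> at (4,2): 0 [-], cum=0
Total visits = 0

Answer: 0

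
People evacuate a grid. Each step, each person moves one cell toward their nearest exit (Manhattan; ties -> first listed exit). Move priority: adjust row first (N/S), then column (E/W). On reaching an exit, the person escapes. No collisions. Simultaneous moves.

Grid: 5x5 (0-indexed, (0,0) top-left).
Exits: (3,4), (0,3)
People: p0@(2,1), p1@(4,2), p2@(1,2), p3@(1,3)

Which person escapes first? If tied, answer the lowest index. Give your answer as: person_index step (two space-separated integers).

Step 1: p0:(2,1)->(3,1) | p1:(4,2)->(3,2) | p2:(1,2)->(0,2) | p3:(1,3)->(0,3)->EXIT
Step 2: p0:(3,1)->(3,2) | p1:(3,2)->(3,3) | p2:(0,2)->(0,3)->EXIT | p3:escaped
Step 3: p0:(3,2)->(3,3) | p1:(3,3)->(3,4)->EXIT | p2:escaped | p3:escaped
Step 4: p0:(3,3)->(3,4)->EXIT | p1:escaped | p2:escaped | p3:escaped
Exit steps: [4, 3, 2, 1]
First to escape: p3 at step 1

Answer: 3 1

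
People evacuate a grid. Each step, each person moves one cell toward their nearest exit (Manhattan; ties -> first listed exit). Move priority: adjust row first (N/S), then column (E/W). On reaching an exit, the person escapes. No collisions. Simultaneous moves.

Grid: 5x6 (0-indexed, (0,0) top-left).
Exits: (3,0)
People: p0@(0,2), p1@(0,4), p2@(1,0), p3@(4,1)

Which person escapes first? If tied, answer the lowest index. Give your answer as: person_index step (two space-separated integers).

Step 1: p0:(0,2)->(1,2) | p1:(0,4)->(1,4) | p2:(1,0)->(2,0) | p3:(4,1)->(3,1)
Step 2: p0:(1,2)->(2,2) | p1:(1,4)->(2,4) | p2:(2,0)->(3,0)->EXIT | p3:(3,1)->(3,0)->EXIT
Step 3: p0:(2,2)->(3,2) | p1:(2,4)->(3,4) | p2:escaped | p3:escaped
Step 4: p0:(3,2)->(3,1) | p1:(3,4)->(3,3) | p2:escaped | p3:escaped
Step 5: p0:(3,1)->(3,0)->EXIT | p1:(3,3)->(3,2) | p2:escaped | p3:escaped
Step 6: p0:escaped | p1:(3,2)->(3,1) | p2:escaped | p3:escaped
Step 7: p0:escaped | p1:(3,1)->(3,0)->EXIT | p2:escaped | p3:escaped
Exit steps: [5, 7, 2, 2]
First to escape: p2 at step 2

Answer: 2 2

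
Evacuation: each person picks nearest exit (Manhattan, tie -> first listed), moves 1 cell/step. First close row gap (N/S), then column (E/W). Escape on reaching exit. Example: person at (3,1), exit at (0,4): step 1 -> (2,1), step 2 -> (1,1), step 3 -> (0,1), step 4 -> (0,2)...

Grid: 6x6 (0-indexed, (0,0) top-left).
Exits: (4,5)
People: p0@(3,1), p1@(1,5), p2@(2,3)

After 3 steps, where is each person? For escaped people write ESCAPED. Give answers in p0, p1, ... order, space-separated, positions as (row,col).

Step 1: p0:(3,1)->(4,1) | p1:(1,5)->(2,5) | p2:(2,3)->(3,3)
Step 2: p0:(4,1)->(4,2) | p1:(2,5)->(3,5) | p2:(3,3)->(4,3)
Step 3: p0:(4,2)->(4,3) | p1:(3,5)->(4,5)->EXIT | p2:(4,3)->(4,4)

(4,3) ESCAPED (4,4)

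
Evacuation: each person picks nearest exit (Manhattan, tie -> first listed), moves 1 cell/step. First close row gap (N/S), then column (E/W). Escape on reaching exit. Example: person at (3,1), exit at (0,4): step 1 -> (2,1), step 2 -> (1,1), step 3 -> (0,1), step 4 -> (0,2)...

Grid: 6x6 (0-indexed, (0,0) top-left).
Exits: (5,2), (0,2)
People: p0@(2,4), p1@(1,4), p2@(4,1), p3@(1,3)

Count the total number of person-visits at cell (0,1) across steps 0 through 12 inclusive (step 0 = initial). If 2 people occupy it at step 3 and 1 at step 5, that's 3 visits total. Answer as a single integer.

Step 0: p0@(2,4) p1@(1,4) p2@(4,1) p3@(1,3) -> at (0,1): 0 [-], cum=0
Step 1: p0@(1,4) p1@(0,4) p2@(5,1) p3@(0,3) -> at (0,1): 0 [-], cum=0
Step 2: p0@(0,4) p1@(0,3) p2@ESC p3@ESC -> at (0,1): 0 [-], cum=0
Step 3: p0@(0,3) p1@ESC p2@ESC p3@ESC -> at (0,1): 0 [-], cum=0
Step 4: p0@ESC p1@ESC p2@ESC p3@ESC -> at (0,1): 0 [-], cum=0
Total visits = 0

Answer: 0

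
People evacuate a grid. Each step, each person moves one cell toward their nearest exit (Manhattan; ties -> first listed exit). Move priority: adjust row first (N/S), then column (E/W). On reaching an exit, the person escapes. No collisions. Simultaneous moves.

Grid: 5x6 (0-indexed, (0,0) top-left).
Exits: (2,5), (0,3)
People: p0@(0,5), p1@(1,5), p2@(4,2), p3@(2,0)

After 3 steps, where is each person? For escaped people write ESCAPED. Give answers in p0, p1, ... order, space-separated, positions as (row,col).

Step 1: p0:(0,5)->(1,5) | p1:(1,5)->(2,5)->EXIT | p2:(4,2)->(3,2) | p3:(2,0)->(2,1)
Step 2: p0:(1,5)->(2,5)->EXIT | p1:escaped | p2:(3,2)->(2,2) | p3:(2,1)->(2,2)
Step 3: p0:escaped | p1:escaped | p2:(2,2)->(2,3) | p3:(2,2)->(2,3)

ESCAPED ESCAPED (2,3) (2,3)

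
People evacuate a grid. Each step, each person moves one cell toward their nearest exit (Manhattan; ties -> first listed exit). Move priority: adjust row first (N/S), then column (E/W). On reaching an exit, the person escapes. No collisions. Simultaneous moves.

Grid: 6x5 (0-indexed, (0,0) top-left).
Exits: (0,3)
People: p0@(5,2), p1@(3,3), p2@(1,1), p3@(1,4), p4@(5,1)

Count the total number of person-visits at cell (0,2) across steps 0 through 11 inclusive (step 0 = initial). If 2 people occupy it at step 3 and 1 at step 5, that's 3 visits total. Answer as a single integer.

Answer: 3

Derivation:
Step 0: p0@(5,2) p1@(3,3) p2@(1,1) p3@(1,4) p4@(5,1) -> at (0,2): 0 [-], cum=0
Step 1: p0@(4,2) p1@(2,3) p2@(0,1) p3@(0,4) p4@(4,1) -> at (0,2): 0 [-], cum=0
Step 2: p0@(3,2) p1@(1,3) p2@(0,2) p3@ESC p4@(3,1) -> at (0,2): 1 [p2], cum=1
Step 3: p0@(2,2) p1@ESC p2@ESC p3@ESC p4@(2,1) -> at (0,2): 0 [-], cum=1
Step 4: p0@(1,2) p1@ESC p2@ESC p3@ESC p4@(1,1) -> at (0,2): 0 [-], cum=1
Step 5: p0@(0,2) p1@ESC p2@ESC p3@ESC p4@(0,1) -> at (0,2): 1 [p0], cum=2
Step 6: p0@ESC p1@ESC p2@ESC p3@ESC p4@(0,2) -> at (0,2): 1 [p4], cum=3
Step 7: p0@ESC p1@ESC p2@ESC p3@ESC p4@ESC -> at (0,2): 0 [-], cum=3
Total visits = 3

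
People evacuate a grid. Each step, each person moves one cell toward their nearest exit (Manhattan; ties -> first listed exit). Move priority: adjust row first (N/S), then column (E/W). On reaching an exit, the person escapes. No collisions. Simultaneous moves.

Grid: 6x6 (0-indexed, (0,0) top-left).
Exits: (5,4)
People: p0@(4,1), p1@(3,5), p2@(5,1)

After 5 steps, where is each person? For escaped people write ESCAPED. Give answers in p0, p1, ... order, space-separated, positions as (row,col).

Step 1: p0:(4,1)->(5,1) | p1:(3,5)->(4,5) | p2:(5,1)->(5,2)
Step 2: p0:(5,1)->(5,2) | p1:(4,5)->(5,5) | p2:(5,2)->(5,3)
Step 3: p0:(5,2)->(5,3) | p1:(5,5)->(5,4)->EXIT | p2:(5,3)->(5,4)->EXIT
Step 4: p0:(5,3)->(5,4)->EXIT | p1:escaped | p2:escaped

ESCAPED ESCAPED ESCAPED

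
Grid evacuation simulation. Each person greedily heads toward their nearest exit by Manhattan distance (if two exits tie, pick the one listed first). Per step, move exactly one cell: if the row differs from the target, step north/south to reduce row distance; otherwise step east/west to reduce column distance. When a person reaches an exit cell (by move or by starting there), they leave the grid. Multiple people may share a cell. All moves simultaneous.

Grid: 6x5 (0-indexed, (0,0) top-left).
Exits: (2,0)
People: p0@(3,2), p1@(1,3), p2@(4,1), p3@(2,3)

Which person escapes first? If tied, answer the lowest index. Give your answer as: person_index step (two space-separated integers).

Answer: 0 3

Derivation:
Step 1: p0:(3,2)->(2,2) | p1:(1,3)->(2,3) | p2:(4,1)->(3,1) | p3:(2,3)->(2,2)
Step 2: p0:(2,2)->(2,1) | p1:(2,3)->(2,2) | p2:(3,1)->(2,1) | p3:(2,2)->(2,1)
Step 3: p0:(2,1)->(2,0)->EXIT | p1:(2,2)->(2,1) | p2:(2,1)->(2,0)->EXIT | p3:(2,1)->(2,0)->EXIT
Step 4: p0:escaped | p1:(2,1)->(2,0)->EXIT | p2:escaped | p3:escaped
Exit steps: [3, 4, 3, 3]
First to escape: p0 at step 3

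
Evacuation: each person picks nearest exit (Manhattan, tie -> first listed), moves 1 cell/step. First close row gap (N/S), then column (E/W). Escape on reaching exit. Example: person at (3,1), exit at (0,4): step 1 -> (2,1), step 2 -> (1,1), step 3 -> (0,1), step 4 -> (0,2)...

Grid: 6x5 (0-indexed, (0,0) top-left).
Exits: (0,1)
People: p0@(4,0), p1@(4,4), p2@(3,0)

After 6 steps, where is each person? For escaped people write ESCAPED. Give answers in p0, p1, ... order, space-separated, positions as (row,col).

Step 1: p0:(4,0)->(3,0) | p1:(4,4)->(3,4) | p2:(3,0)->(2,0)
Step 2: p0:(3,0)->(2,0) | p1:(3,4)->(2,4) | p2:(2,0)->(1,0)
Step 3: p0:(2,0)->(1,0) | p1:(2,4)->(1,4) | p2:(1,0)->(0,0)
Step 4: p0:(1,0)->(0,0) | p1:(1,4)->(0,4) | p2:(0,0)->(0,1)->EXIT
Step 5: p0:(0,0)->(0,1)->EXIT | p1:(0,4)->(0,3) | p2:escaped
Step 6: p0:escaped | p1:(0,3)->(0,2) | p2:escaped

ESCAPED (0,2) ESCAPED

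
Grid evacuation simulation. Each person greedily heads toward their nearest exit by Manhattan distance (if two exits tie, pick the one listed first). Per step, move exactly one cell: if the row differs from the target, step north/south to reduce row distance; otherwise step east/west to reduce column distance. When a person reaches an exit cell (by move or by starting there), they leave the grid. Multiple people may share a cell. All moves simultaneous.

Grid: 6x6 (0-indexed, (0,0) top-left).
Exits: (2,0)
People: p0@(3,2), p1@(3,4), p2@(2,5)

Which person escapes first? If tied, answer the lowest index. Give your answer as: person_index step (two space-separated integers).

Answer: 0 3

Derivation:
Step 1: p0:(3,2)->(2,2) | p1:(3,4)->(2,4) | p2:(2,5)->(2,4)
Step 2: p0:(2,2)->(2,1) | p1:(2,4)->(2,3) | p2:(2,4)->(2,3)
Step 3: p0:(2,1)->(2,0)->EXIT | p1:(2,3)->(2,2) | p2:(2,3)->(2,2)
Step 4: p0:escaped | p1:(2,2)->(2,1) | p2:(2,2)->(2,1)
Step 5: p0:escaped | p1:(2,1)->(2,0)->EXIT | p2:(2,1)->(2,0)->EXIT
Exit steps: [3, 5, 5]
First to escape: p0 at step 3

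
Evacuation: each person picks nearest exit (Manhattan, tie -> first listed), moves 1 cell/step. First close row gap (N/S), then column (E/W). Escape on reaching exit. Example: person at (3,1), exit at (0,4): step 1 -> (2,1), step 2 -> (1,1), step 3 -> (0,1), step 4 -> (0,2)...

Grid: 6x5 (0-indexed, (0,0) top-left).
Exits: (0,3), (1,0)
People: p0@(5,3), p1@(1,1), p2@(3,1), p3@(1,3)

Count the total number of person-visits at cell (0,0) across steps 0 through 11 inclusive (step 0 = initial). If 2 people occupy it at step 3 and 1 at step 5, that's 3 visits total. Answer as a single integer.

Answer: 0

Derivation:
Step 0: p0@(5,3) p1@(1,1) p2@(3,1) p3@(1,3) -> at (0,0): 0 [-], cum=0
Step 1: p0@(4,3) p1@ESC p2@(2,1) p3@ESC -> at (0,0): 0 [-], cum=0
Step 2: p0@(3,3) p1@ESC p2@(1,1) p3@ESC -> at (0,0): 0 [-], cum=0
Step 3: p0@(2,3) p1@ESC p2@ESC p3@ESC -> at (0,0): 0 [-], cum=0
Step 4: p0@(1,3) p1@ESC p2@ESC p3@ESC -> at (0,0): 0 [-], cum=0
Step 5: p0@ESC p1@ESC p2@ESC p3@ESC -> at (0,0): 0 [-], cum=0
Total visits = 0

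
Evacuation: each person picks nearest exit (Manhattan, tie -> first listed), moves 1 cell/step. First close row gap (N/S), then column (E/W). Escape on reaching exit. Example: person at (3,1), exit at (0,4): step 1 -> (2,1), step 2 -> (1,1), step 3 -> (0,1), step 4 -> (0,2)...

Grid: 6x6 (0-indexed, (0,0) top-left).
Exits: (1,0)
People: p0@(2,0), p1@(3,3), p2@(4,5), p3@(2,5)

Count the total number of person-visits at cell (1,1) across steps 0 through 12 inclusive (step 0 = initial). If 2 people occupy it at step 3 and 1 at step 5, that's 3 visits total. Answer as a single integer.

Answer: 3

Derivation:
Step 0: p0@(2,0) p1@(3,3) p2@(4,5) p3@(2,5) -> at (1,1): 0 [-], cum=0
Step 1: p0@ESC p1@(2,3) p2@(3,5) p3@(1,5) -> at (1,1): 0 [-], cum=0
Step 2: p0@ESC p1@(1,3) p2@(2,5) p3@(1,4) -> at (1,1): 0 [-], cum=0
Step 3: p0@ESC p1@(1,2) p2@(1,5) p3@(1,3) -> at (1,1): 0 [-], cum=0
Step 4: p0@ESC p1@(1,1) p2@(1,4) p3@(1,2) -> at (1,1): 1 [p1], cum=1
Step 5: p0@ESC p1@ESC p2@(1,3) p3@(1,1) -> at (1,1): 1 [p3], cum=2
Step 6: p0@ESC p1@ESC p2@(1,2) p3@ESC -> at (1,1): 0 [-], cum=2
Step 7: p0@ESC p1@ESC p2@(1,1) p3@ESC -> at (1,1): 1 [p2], cum=3
Step 8: p0@ESC p1@ESC p2@ESC p3@ESC -> at (1,1): 0 [-], cum=3
Total visits = 3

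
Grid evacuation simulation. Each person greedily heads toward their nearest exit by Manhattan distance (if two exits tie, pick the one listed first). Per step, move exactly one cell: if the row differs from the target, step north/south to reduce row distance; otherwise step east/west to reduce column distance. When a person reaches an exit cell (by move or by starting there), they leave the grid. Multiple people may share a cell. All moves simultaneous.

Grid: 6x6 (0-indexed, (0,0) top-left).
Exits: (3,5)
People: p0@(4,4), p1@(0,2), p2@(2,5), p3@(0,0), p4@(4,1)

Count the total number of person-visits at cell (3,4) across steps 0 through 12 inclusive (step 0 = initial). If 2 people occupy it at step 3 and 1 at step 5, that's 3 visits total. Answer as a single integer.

Answer: 4

Derivation:
Step 0: p0@(4,4) p1@(0,2) p2@(2,5) p3@(0,0) p4@(4,1) -> at (3,4): 0 [-], cum=0
Step 1: p0@(3,4) p1@(1,2) p2@ESC p3@(1,0) p4@(3,1) -> at (3,4): 1 [p0], cum=1
Step 2: p0@ESC p1@(2,2) p2@ESC p3@(2,0) p4@(3,2) -> at (3,4): 0 [-], cum=1
Step 3: p0@ESC p1@(3,2) p2@ESC p3@(3,0) p4@(3,3) -> at (3,4): 0 [-], cum=1
Step 4: p0@ESC p1@(3,3) p2@ESC p3@(3,1) p4@(3,4) -> at (3,4): 1 [p4], cum=2
Step 5: p0@ESC p1@(3,4) p2@ESC p3@(3,2) p4@ESC -> at (3,4): 1 [p1], cum=3
Step 6: p0@ESC p1@ESC p2@ESC p3@(3,3) p4@ESC -> at (3,4): 0 [-], cum=3
Step 7: p0@ESC p1@ESC p2@ESC p3@(3,4) p4@ESC -> at (3,4): 1 [p3], cum=4
Step 8: p0@ESC p1@ESC p2@ESC p3@ESC p4@ESC -> at (3,4): 0 [-], cum=4
Total visits = 4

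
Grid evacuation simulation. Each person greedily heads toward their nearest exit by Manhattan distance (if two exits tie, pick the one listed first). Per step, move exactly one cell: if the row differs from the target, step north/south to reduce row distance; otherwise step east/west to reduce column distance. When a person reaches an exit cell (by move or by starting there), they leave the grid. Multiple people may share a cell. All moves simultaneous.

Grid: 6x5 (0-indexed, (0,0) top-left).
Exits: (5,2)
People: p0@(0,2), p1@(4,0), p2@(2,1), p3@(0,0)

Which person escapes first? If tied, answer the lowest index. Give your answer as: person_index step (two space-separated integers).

Answer: 1 3

Derivation:
Step 1: p0:(0,2)->(1,2) | p1:(4,0)->(5,0) | p2:(2,1)->(3,1) | p3:(0,0)->(1,0)
Step 2: p0:(1,2)->(2,2) | p1:(5,0)->(5,1) | p2:(3,1)->(4,1) | p3:(1,0)->(2,0)
Step 3: p0:(2,2)->(3,2) | p1:(5,1)->(5,2)->EXIT | p2:(4,1)->(5,1) | p3:(2,0)->(3,0)
Step 4: p0:(3,2)->(4,2) | p1:escaped | p2:(5,1)->(5,2)->EXIT | p3:(3,0)->(4,0)
Step 5: p0:(4,2)->(5,2)->EXIT | p1:escaped | p2:escaped | p3:(4,0)->(5,0)
Step 6: p0:escaped | p1:escaped | p2:escaped | p3:(5,0)->(5,1)
Step 7: p0:escaped | p1:escaped | p2:escaped | p3:(5,1)->(5,2)->EXIT
Exit steps: [5, 3, 4, 7]
First to escape: p1 at step 3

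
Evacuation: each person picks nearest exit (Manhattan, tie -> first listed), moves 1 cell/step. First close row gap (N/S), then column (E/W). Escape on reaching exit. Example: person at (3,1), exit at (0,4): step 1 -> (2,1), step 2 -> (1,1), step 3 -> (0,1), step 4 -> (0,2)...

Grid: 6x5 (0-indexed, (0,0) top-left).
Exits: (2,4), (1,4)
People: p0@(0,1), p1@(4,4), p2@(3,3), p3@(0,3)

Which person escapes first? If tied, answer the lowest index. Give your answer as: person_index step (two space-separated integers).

Answer: 1 2

Derivation:
Step 1: p0:(0,1)->(1,1) | p1:(4,4)->(3,4) | p2:(3,3)->(2,3) | p3:(0,3)->(1,3)
Step 2: p0:(1,1)->(1,2) | p1:(3,4)->(2,4)->EXIT | p2:(2,3)->(2,4)->EXIT | p3:(1,3)->(1,4)->EXIT
Step 3: p0:(1,2)->(1,3) | p1:escaped | p2:escaped | p3:escaped
Step 4: p0:(1,3)->(1,4)->EXIT | p1:escaped | p2:escaped | p3:escaped
Exit steps: [4, 2, 2, 2]
First to escape: p1 at step 2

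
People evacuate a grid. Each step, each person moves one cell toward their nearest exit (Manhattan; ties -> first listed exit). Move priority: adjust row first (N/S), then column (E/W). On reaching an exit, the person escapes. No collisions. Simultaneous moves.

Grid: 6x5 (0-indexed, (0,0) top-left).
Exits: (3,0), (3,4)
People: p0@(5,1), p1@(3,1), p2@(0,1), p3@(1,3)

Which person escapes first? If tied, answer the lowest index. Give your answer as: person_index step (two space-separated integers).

Answer: 1 1

Derivation:
Step 1: p0:(5,1)->(4,1) | p1:(3,1)->(3,0)->EXIT | p2:(0,1)->(1,1) | p3:(1,3)->(2,3)
Step 2: p0:(4,1)->(3,1) | p1:escaped | p2:(1,1)->(2,1) | p3:(2,3)->(3,3)
Step 3: p0:(3,1)->(3,0)->EXIT | p1:escaped | p2:(2,1)->(3,1) | p3:(3,3)->(3,4)->EXIT
Step 4: p0:escaped | p1:escaped | p2:(3,1)->(3,0)->EXIT | p3:escaped
Exit steps: [3, 1, 4, 3]
First to escape: p1 at step 1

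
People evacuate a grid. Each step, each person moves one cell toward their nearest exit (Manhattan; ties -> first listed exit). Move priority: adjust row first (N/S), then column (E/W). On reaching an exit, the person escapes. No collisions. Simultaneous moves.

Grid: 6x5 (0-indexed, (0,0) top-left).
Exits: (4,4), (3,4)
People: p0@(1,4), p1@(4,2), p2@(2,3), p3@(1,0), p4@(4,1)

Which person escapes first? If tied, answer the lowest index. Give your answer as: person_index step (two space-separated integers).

Step 1: p0:(1,4)->(2,4) | p1:(4,2)->(4,3) | p2:(2,3)->(3,3) | p3:(1,0)->(2,0) | p4:(4,1)->(4,2)
Step 2: p0:(2,4)->(3,4)->EXIT | p1:(4,3)->(4,4)->EXIT | p2:(3,3)->(3,4)->EXIT | p3:(2,0)->(3,0) | p4:(4,2)->(4,3)
Step 3: p0:escaped | p1:escaped | p2:escaped | p3:(3,0)->(3,1) | p4:(4,3)->(4,4)->EXIT
Step 4: p0:escaped | p1:escaped | p2:escaped | p3:(3,1)->(3,2) | p4:escaped
Step 5: p0:escaped | p1:escaped | p2:escaped | p3:(3,2)->(3,3) | p4:escaped
Step 6: p0:escaped | p1:escaped | p2:escaped | p3:(3,3)->(3,4)->EXIT | p4:escaped
Exit steps: [2, 2, 2, 6, 3]
First to escape: p0 at step 2

Answer: 0 2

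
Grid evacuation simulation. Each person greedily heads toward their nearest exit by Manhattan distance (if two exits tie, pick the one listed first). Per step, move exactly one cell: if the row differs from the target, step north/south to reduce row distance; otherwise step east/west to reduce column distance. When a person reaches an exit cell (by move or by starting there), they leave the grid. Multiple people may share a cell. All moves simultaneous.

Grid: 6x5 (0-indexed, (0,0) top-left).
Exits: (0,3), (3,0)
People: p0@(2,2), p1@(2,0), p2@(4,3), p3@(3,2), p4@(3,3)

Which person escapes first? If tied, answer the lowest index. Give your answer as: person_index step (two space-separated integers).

Answer: 1 1

Derivation:
Step 1: p0:(2,2)->(1,2) | p1:(2,0)->(3,0)->EXIT | p2:(4,3)->(3,3) | p3:(3,2)->(3,1) | p4:(3,3)->(2,3)
Step 2: p0:(1,2)->(0,2) | p1:escaped | p2:(3,3)->(2,3) | p3:(3,1)->(3,0)->EXIT | p4:(2,3)->(1,3)
Step 3: p0:(0,2)->(0,3)->EXIT | p1:escaped | p2:(2,3)->(1,3) | p3:escaped | p4:(1,3)->(0,3)->EXIT
Step 4: p0:escaped | p1:escaped | p2:(1,3)->(0,3)->EXIT | p3:escaped | p4:escaped
Exit steps: [3, 1, 4, 2, 3]
First to escape: p1 at step 1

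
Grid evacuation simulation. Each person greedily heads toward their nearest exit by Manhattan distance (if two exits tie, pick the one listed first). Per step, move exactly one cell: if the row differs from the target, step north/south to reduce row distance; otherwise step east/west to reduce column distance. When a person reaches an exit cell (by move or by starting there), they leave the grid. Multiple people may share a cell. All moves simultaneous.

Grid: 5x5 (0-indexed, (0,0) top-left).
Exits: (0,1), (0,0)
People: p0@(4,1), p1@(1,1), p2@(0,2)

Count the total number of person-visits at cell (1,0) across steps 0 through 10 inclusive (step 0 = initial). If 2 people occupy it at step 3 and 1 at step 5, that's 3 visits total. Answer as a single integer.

Step 0: p0@(4,1) p1@(1,1) p2@(0,2) -> at (1,0): 0 [-], cum=0
Step 1: p0@(3,1) p1@ESC p2@ESC -> at (1,0): 0 [-], cum=0
Step 2: p0@(2,1) p1@ESC p2@ESC -> at (1,0): 0 [-], cum=0
Step 3: p0@(1,1) p1@ESC p2@ESC -> at (1,0): 0 [-], cum=0
Step 4: p0@ESC p1@ESC p2@ESC -> at (1,0): 0 [-], cum=0
Total visits = 0

Answer: 0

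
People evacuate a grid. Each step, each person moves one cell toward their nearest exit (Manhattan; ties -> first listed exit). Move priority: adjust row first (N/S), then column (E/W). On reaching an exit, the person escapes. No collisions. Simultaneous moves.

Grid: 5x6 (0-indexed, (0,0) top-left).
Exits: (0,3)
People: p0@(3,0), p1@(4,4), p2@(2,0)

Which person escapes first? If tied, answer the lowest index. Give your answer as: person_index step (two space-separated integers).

Step 1: p0:(3,0)->(2,0) | p1:(4,4)->(3,4) | p2:(2,0)->(1,0)
Step 2: p0:(2,0)->(1,0) | p1:(3,4)->(2,4) | p2:(1,0)->(0,0)
Step 3: p0:(1,0)->(0,0) | p1:(2,4)->(1,4) | p2:(0,0)->(0,1)
Step 4: p0:(0,0)->(0,1) | p1:(1,4)->(0,4) | p2:(0,1)->(0,2)
Step 5: p0:(0,1)->(0,2) | p1:(0,4)->(0,3)->EXIT | p2:(0,2)->(0,3)->EXIT
Step 6: p0:(0,2)->(0,3)->EXIT | p1:escaped | p2:escaped
Exit steps: [6, 5, 5]
First to escape: p1 at step 5

Answer: 1 5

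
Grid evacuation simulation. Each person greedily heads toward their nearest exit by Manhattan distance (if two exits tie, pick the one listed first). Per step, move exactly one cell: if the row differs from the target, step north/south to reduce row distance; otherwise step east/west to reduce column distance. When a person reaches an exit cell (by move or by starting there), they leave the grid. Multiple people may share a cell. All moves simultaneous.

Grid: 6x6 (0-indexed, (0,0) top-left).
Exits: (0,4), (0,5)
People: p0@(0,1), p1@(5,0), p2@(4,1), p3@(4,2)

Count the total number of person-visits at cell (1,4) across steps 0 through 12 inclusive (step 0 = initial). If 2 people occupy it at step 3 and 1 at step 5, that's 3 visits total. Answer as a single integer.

Answer: 0

Derivation:
Step 0: p0@(0,1) p1@(5,0) p2@(4,1) p3@(4,2) -> at (1,4): 0 [-], cum=0
Step 1: p0@(0,2) p1@(4,0) p2@(3,1) p3@(3,2) -> at (1,4): 0 [-], cum=0
Step 2: p0@(0,3) p1@(3,0) p2@(2,1) p3@(2,2) -> at (1,4): 0 [-], cum=0
Step 3: p0@ESC p1@(2,0) p2@(1,1) p3@(1,2) -> at (1,4): 0 [-], cum=0
Step 4: p0@ESC p1@(1,0) p2@(0,1) p3@(0,2) -> at (1,4): 0 [-], cum=0
Step 5: p0@ESC p1@(0,0) p2@(0,2) p3@(0,3) -> at (1,4): 0 [-], cum=0
Step 6: p0@ESC p1@(0,1) p2@(0,3) p3@ESC -> at (1,4): 0 [-], cum=0
Step 7: p0@ESC p1@(0,2) p2@ESC p3@ESC -> at (1,4): 0 [-], cum=0
Step 8: p0@ESC p1@(0,3) p2@ESC p3@ESC -> at (1,4): 0 [-], cum=0
Step 9: p0@ESC p1@ESC p2@ESC p3@ESC -> at (1,4): 0 [-], cum=0
Total visits = 0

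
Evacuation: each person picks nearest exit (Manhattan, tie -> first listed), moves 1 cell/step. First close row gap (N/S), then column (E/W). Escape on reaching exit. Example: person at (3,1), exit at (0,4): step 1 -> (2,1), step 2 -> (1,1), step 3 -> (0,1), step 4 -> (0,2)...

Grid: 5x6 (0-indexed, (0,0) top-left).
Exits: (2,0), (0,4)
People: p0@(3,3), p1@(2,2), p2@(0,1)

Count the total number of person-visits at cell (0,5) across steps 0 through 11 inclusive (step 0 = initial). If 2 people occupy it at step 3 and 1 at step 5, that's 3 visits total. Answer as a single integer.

Answer: 0

Derivation:
Step 0: p0@(3,3) p1@(2,2) p2@(0,1) -> at (0,5): 0 [-], cum=0
Step 1: p0@(2,3) p1@(2,1) p2@(1,1) -> at (0,5): 0 [-], cum=0
Step 2: p0@(2,2) p1@ESC p2@(2,1) -> at (0,5): 0 [-], cum=0
Step 3: p0@(2,1) p1@ESC p2@ESC -> at (0,5): 0 [-], cum=0
Step 4: p0@ESC p1@ESC p2@ESC -> at (0,5): 0 [-], cum=0
Total visits = 0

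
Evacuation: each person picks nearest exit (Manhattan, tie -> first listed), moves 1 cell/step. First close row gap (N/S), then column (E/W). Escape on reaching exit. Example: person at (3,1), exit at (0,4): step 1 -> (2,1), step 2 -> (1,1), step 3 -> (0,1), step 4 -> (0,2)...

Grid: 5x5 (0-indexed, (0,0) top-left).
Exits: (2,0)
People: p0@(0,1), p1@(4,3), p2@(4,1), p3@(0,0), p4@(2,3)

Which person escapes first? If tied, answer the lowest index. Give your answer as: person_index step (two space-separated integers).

Answer: 3 2

Derivation:
Step 1: p0:(0,1)->(1,1) | p1:(4,3)->(3,3) | p2:(4,1)->(3,1) | p3:(0,0)->(1,0) | p4:(2,3)->(2,2)
Step 2: p0:(1,1)->(2,1) | p1:(3,3)->(2,3) | p2:(3,1)->(2,1) | p3:(1,0)->(2,0)->EXIT | p4:(2,2)->(2,1)
Step 3: p0:(2,1)->(2,0)->EXIT | p1:(2,3)->(2,2) | p2:(2,1)->(2,0)->EXIT | p3:escaped | p4:(2,1)->(2,0)->EXIT
Step 4: p0:escaped | p1:(2,2)->(2,1) | p2:escaped | p3:escaped | p4:escaped
Step 5: p0:escaped | p1:(2,1)->(2,0)->EXIT | p2:escaped | p3:escaped | p4:escaped
Exit steps: [3, 5, 3, 2, 3]
First to escape: p3 at step 2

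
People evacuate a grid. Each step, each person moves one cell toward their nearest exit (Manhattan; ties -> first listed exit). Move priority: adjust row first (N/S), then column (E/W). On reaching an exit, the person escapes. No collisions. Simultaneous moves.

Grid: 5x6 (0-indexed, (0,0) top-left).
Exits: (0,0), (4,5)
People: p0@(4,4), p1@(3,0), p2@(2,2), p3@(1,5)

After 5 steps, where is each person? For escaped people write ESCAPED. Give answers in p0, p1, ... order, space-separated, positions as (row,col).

Step 1: p0:(4,4)->(4,5)->EXIT | p1:(3,0)->(2,0) | p2:(2,2)->(1,2) | p3:(1,5)->(2,5)
Step 2: p0:escaped | p1:(2,0)->(1,0) | p2:(1,2)->(0,2) | p3:(2,5)->(3,5)
Step 3: p0:escaped | p1:(1,0)->(0,0)->EXIT | p2:(0,2)->(0,1) | p3:(3,5)->(4,5)->EXIT
Step 4: p0:escaped | p1:escaped | p2:(0,1)->(0,0)->EXIT | p3:escaped

ESCAPED ESCAPED ESCAPED ESCAPED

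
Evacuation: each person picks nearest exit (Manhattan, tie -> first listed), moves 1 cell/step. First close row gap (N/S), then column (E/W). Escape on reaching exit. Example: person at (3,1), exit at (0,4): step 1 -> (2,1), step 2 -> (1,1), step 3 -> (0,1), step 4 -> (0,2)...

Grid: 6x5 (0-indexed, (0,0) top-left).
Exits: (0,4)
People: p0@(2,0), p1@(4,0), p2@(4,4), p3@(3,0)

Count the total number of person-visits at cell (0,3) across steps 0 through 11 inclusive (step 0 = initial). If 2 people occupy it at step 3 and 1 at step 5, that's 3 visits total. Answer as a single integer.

Answer: 3

Derivation:
Step 0: p0@(2,0) p1@(4,0) p2@(4,4) p3@(3,0) -> at (0,3): 0 [-], cum=0
Step 1: p0@(1,0) p1@(3,0) p2@(3,4) p3@(2,0) -> at (0,3): 0 [-], cum=0
Step 2: p0@(0,0) p1@(2,0) p2@(2,4) p3@(1,0) -> at (0,3): 0 [-], cum=0
Step 3: p0@(0,1) p1@(1,0) p2@(1,4) p3@(0,0) -> at (0,3): 0 [-], cum=0
Step 4: p0@(0,2) p1@(0,0) p2@ESC p3@(0,1) -> at (0,3): 0 [-], cum=0
Step 5: p0@(0,3) p1@(0,1) p2@ESC p3@(0,2) -> at (0,3): 1 [p0], cum=1
Step 6: p0@ESC p1@(0,2) p2@ESC p3@(0,3) -> at (0,3): 1 [p3], cum=2
Step 7: p0@ESC p1@(0,3) p2@ESC p3@ESC -> at (0,3): 1 [p1], cum=3
Step 8: p0@ESC p1@ESC p2@ESC p3@ESC -> at (0,3): 0 [-], cum=3
Total visits = 3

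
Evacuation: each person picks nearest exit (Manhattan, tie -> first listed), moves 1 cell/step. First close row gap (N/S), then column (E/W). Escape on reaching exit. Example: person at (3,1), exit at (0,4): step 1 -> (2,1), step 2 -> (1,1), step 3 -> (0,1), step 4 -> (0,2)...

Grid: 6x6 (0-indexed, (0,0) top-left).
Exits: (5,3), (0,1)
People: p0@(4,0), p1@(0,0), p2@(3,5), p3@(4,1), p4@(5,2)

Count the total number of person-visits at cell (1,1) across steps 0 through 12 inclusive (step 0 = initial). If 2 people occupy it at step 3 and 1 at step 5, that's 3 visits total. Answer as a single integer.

Answer: 0

Derivation:
Step 0: p0@(4,0) p1@(0,0) p2@(3,5) p3@(4,1) p4@(5,2) -> at (1,1): 0 [-], cum=0
Step 1: p0@(5,0) p1@ESC p2@(4,5) p3@(5,1) p4@ESC -> at (1,1): 0 [-], cum=0
Step 2: p0@(5,1) p1@ESC p2@(5,5) p3@(5,2) p4@ESC -> at (1,1): 0 [-], cum=0
Step 3: p0@(5,2) p1@ESC p2@(5,4) p3@ESC p4@ESC -> at (1,1): 0 [-], cum=0
Step 4: p0@ESC p1@ESC p2@ESC p3@ESC p4@ESC -> at (1,1): 0 [-], cum=0
Total visits = 0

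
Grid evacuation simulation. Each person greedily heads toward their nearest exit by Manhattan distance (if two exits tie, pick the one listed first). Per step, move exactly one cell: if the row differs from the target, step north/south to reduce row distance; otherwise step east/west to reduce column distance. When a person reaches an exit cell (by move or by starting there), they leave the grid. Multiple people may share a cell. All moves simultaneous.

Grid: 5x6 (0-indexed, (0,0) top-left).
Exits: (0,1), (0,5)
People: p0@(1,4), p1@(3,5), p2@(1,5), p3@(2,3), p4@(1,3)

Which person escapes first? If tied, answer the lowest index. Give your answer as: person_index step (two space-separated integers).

Step 1: p0:(1,4)->(0,4) | p1:(3,5)->(2,5) | p2:(1,5)->(0,5)->EXIT | p3:(2,3)->(1,3) | p4:(1,3)->(0,3)
Step 2: p0:(0,4)->(0,5)->EXIT | p1:(2,5)->(1,5) | p2:escaped | p3:(1,3)->(0,3) | p4:(0,3)->(0,2)
Step 3: p0:escaped | p1:(1,5)->(0,5)->EXIT | p2:escaped | p3:(0,3)->(0,2) | p4:(0,2)->(0,1)->EXIT
Step 4: p0:escaped | p1:escaped | p2:escaped | p3:(0,2)->(0,1)->EXIT | p4:escaped
Exit steps: [2, 3, 1, 4, 3]
First to escape: p2 at step 1

Answer: 2 1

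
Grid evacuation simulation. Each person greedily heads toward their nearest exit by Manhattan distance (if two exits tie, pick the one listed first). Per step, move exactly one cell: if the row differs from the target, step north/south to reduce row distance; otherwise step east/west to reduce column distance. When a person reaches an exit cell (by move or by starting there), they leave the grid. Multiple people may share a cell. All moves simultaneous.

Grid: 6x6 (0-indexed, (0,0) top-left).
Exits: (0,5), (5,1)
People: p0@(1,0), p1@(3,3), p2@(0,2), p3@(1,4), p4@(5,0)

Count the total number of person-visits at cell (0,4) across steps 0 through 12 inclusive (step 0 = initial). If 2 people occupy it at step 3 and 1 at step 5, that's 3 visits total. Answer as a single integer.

Answer: 2

Derivation:
Step 0: p0@(1,0) p1@(3,3) p2@(0,2) p3@(1,4) p4@(5,0) -> at (0,4): 0 [-], cum=0
Step 1: p0@(2,0) p1@(4,3) p2@(0,3) p3@(0,4) p4@ESC -> at (0,4): 1 [p3], cum=1
Step 2: p0@(3,0) p1@(5,3) p2@(0,4) p3@ESC p4@ESC -> at (0,4): 1 [p2], cum=2
Step 3: p0@(4,0) p1@(5,2) p2@ESC p3@ESC p4@ESC -> at (0,4): 0 [-], cum=2
Step 4: p0@(5,0) p1@ESC p2@ESC p3@ESC p4@ESC -> at (0,4): 0 [-], cum=2
Step 5: p0@ESC p1@ESC p2@ESC p3@ESC p4@ESC -> at (0,4): 0 [-], cum=2
Total visits = 2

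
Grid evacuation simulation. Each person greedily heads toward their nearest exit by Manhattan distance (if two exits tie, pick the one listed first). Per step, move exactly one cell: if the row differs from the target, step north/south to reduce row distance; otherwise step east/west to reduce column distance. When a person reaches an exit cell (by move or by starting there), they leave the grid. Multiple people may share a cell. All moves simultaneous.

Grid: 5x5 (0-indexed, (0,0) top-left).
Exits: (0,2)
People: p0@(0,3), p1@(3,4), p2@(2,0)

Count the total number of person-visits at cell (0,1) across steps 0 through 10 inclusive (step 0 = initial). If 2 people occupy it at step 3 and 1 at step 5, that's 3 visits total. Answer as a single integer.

Step 0: p0@(0,3) p1@(3,4) p2@(2,0) -> at (0,1): 0 [-], cum=0
Step 1: p0@ESC p1@(2,4) p2@(1,0) -> at (0,1): 0 [-], cum=0
Step 2: p0@ESC p1@(1,4) p2@(0,0) -> at (0,1): 0 [-], cum=0
Step 3: p0@ESC p1@(0,4) p2@(0,1) -> at (0,1): 1 [p2], cum=1
Step 4: p0@ESC p1@(0,3) p2@ESC -> at (0,1): 0 [-], cum=1
Step 5: p0@ESC p1@ESC p2@ESC -> at (0,1): 0 [-], cum=1
Total visits = 1

Answer: 1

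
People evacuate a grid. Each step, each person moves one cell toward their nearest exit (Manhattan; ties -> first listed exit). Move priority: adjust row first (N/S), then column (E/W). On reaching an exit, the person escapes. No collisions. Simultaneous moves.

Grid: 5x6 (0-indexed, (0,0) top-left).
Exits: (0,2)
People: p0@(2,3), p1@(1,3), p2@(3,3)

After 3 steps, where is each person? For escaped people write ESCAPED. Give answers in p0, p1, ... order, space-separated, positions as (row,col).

Step 1: p0:(2,3)->(1,3) | p1:(1,3)->(0,3) | p2:(3,3)->(2,3)
Step 2: p0:(1,3)->(0,3) | p1:(0,3)->(0,2)->EXIT | p2:(2,3)->(1,3)
Step 3: p0:(0,3)->(0,2)->EXIT | p1:escaped | p2:(1,3)->(0,3)

ESCAPED ESCAPED (0,3)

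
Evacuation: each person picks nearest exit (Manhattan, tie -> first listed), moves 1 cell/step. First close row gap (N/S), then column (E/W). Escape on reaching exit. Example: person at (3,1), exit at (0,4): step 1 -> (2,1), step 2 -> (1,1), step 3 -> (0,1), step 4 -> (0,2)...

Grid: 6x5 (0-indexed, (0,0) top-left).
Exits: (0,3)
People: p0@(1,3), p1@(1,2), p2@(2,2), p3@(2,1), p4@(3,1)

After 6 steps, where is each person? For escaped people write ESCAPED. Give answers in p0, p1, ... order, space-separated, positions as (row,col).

Step 1: p0:(1,3)->(0,3)->EXIT | p1:(1,2)->(0,2) | p2:(2,2)->(1,2) | p3:(2,1)->(1,1) | p4:(3,1)->(2,1)
Step 2: p0:escaped | p1:(0,2)->(0,3)->EXIT | p2:(1,2)->(0,2) | p3:(1,1)->(0,1) | p4:(2,1)->(1,1)
Step 3: p0:escaped | p1:escaped | p2:(0,2)->(0,3)->EXIT | p3:(0,1)->(0,2) | p4:(1,1)->(0,1)
Step 4: p0:escaped | p1:escaped | p2:escaped | p3:(0,2)->(0,3)->EXIT | p4:(0,1)->(0,2)
Step 5: p0:escaped | p1:escaped | p2:escaped | p3:escaped | p4:(0,2)->(0,3)->EXIT

ESCAPED ESCAPED ESCAPED ESCAPED ESCAPED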